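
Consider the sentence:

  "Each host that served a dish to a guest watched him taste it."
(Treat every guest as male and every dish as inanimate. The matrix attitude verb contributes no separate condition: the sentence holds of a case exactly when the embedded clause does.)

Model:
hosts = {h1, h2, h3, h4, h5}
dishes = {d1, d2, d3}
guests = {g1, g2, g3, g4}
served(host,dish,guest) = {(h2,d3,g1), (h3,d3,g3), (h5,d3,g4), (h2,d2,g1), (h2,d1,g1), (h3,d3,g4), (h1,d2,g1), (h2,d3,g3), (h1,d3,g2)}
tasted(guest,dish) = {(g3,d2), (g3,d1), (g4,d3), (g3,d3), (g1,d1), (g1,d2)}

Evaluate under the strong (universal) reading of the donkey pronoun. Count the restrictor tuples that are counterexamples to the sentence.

"him" takes "a guest" as antecedent and "it" takes "a dish"; both are donkey pronouns co-varying with the restrictor.
Strong reading: for every (h,d,g) with served(h,d,g), tasted(g,d).
Restrictor triples: (h1,d2,g1)→tasted(g1,d2) ✓  (h1,d3,g2)→tasted(g2,d3) ✗  (h2,d1,g1)→tasted(g1,d1) ✓  (h2,d2,g1)→tasted(g1,d2) ✓  (h2,d3,g1)→tasted(g1,d3) ✗  (h2,d3,g3)→tasted(g3,d3) ✓  (h3,d3,g3)→tasted(g3,d3) ✓  (h3,d3,g4)→tasted(g4,d3) ✓  (h5,d3,g4)→tasted(g4,d3) ✓
Counterexamples (restrictor triples failing the scope): 2.

2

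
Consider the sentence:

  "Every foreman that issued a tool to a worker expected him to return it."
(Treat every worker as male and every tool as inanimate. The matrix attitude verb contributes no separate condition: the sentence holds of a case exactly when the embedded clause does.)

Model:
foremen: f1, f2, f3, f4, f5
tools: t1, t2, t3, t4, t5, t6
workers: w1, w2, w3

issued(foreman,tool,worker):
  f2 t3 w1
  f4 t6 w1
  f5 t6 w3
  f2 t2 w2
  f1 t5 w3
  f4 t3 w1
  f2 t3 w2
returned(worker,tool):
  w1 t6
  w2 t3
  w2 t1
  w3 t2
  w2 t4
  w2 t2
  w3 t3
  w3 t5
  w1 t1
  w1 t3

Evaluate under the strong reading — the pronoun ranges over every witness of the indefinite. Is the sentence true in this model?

False

"him" takes "a worker" as antecedent and "it" takes "a tool"; both are donkey pronouns co-varying with the restrictor.
Strong reading: for every (f,t,w) with issued(f,t,w), returned(w,t).
Restrictor triples: (f1,t5,w3)→returned(w3,t5) ✓  (f2,t2,w2)→returned(w2,t2) ✓  (f2,t3,w1)→returned(w1,t3) ✓  (f2,t3,w2)→returned(w2,t3) ✓  (f4,t3,w1)→returned(w1,t3) ✓  (f4,t6,w1)→returned(w1,t6) ✓  (f5,t6,w3)→returned(w3,t6) ✗
Counterexample: (f5,t6,w3) — returned(w3,t6) does not hold.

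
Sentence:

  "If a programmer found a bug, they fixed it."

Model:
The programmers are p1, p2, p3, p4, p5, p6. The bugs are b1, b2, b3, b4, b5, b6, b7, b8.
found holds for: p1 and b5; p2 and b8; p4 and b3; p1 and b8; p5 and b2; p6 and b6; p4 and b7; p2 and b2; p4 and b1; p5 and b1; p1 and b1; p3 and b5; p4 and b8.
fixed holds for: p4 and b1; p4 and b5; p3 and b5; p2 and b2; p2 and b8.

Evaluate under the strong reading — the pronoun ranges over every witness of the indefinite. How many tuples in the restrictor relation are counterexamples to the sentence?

9

"it" takes "a bug" as antecedent — a donkey pronoun bound across the clause boundary.
Strong reading: for every (p,b) with found(p,b), fixed(p,b).
Restrictor pairs: (p1,b1) ✗  (p1,b5) ✗  (p1,b8) ✗  (p2,b2) ✓  (p2,b8) ✓  (p3,b5) ✓  (p4,b1) ✓  (p4,b3) ✗  (p4,b7) ✗  (p4,b8) ✗  (p5,b1) ✗  (p5,b2) ✗  (p6,b6) ✗
Counterexamples (restrictor pairs failing the scope): 9.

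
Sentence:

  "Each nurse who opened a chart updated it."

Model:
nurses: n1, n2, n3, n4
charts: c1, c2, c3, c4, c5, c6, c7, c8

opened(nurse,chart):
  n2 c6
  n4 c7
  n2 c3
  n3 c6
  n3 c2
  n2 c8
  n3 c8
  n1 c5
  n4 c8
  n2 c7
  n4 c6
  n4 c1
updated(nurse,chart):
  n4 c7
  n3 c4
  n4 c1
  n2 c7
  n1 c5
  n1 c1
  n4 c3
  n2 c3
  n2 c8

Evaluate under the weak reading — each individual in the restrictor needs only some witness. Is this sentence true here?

"it" takes "a chart" as antecedent — a donkey pronoun bound across the clause boundary.
Weak reading: every nurse n with some opened-chart has at least one opened-chart c such that updated(n,c).
Per nurse: n1:✓  n2:✓  n3:✗  n4:✓
n3 has no witness among its opened-charts.

False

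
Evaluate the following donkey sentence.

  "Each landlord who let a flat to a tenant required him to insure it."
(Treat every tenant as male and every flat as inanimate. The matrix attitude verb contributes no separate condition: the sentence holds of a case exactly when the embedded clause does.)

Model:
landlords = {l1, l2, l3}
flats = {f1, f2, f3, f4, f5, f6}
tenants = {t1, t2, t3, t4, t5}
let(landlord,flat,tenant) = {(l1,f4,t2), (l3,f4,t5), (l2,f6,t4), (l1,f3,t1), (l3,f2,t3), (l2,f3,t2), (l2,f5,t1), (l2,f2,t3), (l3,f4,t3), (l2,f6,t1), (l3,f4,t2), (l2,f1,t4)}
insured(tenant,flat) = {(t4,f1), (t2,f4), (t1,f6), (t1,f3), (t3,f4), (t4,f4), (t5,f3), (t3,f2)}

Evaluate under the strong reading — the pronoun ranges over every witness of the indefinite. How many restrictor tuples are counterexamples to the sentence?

4

"him" takes "a tenant" as antecedent and "it" takes "a flat"; both are donkey pronouns co-varying with the restrictor.
Strong reading: for every (l,f,t) with let(l,f,t), insured(t,f).
Restrictor triples: (l1,f3,t1)→insured(t1,f3) ✓  (l1,f4,t2)→insured(t2,f4) ✓  (l2,f1,t4)→insured(t4,f1) ✓  (l2,f2,t3)→insured(t3,f2) ✓  (l2,f3,t2)→insured(t2,f3) ✗  (l2,f5,t1)→insured(t1,f5) ✗  (l2,f6,t1)→insured(t1,f6) ✓  (l2,f6,t4)→insured(t4,f6) ✗  (l3,f2,t3)→insured(t3,f2) ✓  (l3,f4,t2)→insured(t2,f4) ✓  (l3,f4,t3)→insured(t3,f4) ✓  (l3,f4,t5)→insured(t5,f4) ✗
Counterexamples (restrictor triples failing the scope): 4.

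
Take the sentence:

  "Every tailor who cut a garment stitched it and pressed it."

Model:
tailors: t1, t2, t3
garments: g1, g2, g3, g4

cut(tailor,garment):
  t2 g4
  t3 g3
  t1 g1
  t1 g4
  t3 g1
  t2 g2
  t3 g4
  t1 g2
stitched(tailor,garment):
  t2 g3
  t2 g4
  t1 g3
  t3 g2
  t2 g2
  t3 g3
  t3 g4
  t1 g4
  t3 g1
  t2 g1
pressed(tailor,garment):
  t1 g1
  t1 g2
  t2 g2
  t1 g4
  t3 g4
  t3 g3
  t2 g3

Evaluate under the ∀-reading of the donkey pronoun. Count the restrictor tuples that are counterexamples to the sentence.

"it" takes "a garment" as antecedent — a donkey pronoun bound across the clause boundary.
Strong reading: for every (t,g) with cut(t,g), stitched(t,g) ∧ pressed(t,g).
Restrictor pairs: (t1,g1) ✗  (t1,g2) ✗  (t1,g4) ✓  (t2,g2) ✓  (t2,g4) ✗  (t3,g1) ✗  (t3,g3) ✓  (t3,g4) ✓
Counterexamples (restrictor pairs failing the scope): 4.

4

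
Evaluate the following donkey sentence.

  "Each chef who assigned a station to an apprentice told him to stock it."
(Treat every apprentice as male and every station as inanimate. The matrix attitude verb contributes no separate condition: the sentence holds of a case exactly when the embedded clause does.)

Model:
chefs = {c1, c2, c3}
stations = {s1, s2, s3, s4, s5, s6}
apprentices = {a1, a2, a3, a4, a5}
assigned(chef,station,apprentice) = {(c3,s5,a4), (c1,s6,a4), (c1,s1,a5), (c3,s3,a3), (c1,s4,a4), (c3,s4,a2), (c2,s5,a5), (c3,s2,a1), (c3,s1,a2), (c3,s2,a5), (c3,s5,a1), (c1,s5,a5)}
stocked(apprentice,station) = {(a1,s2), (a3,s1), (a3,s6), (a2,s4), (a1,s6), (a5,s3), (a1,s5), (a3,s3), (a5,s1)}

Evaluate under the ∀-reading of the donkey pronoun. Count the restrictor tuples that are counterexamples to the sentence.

"him" takes "an apprentice" as antecedent and "it" takes "a station"; both are donkey pronouns co-varying with the restrictor.
Strong reading: for every (c,s,a) with assigned(c,s,a), stocked(a,s).
Restrictor triples: (c1,s1,a5)→stocked(a5,s1) ✓  (c1,s4,a4)→stocked(a4,s4) ✗  (c1,s5,a5)→stocked(a5,s5) ✗  (c1,s6,a4)→stocked(a4,s6) ✗  (c2,s5,a5)→stocked(a5,s5) ✗  (c3,s1,a2)→stocked(a2,s1) ✗  (c3,s2,a1)→stocked(a1,s2) ✓  (c3,s2,a5)→stocked(a5,s2) ✗  (c3,s3,a3)→stocked(a3,s3) ✓  (c3,s4,a2)→stocked(a2,s4) ✓  (c3,s5,a1)→stocked(a1,s5) ✓  (c3,s5,a4)→stocked(a4,s5) ✗
Counterexamples (restrictor triples failing the scope): 7.

7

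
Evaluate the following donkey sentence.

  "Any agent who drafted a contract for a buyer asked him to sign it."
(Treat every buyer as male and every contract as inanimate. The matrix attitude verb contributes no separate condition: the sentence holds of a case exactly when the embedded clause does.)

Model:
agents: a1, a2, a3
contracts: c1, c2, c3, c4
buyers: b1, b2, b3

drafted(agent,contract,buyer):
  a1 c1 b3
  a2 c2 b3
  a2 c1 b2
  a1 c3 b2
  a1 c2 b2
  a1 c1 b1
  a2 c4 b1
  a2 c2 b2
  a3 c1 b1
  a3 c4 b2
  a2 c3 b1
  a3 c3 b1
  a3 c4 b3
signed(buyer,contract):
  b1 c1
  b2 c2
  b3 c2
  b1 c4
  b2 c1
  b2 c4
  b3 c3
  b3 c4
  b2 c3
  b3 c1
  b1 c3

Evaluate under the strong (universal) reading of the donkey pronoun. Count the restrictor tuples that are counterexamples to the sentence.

0

"him" takes "a buyer" as antecedent and "it" takes "a contract"; both are donkey pronouns co-varying with the restrictor.
Strong reading: for every (a,c,b) with drafted(a,c,b), signed(b,c).
Restrictor triples: (a1,c1,b1)→signed(b1,c1) ✓  (a1,c1,b3)→signed(b3,c1) ✓  (a1,c2,b2)→signed(b2,c2) ✓  (a1,c3,b2)→signed(b2,c3) ✓  (a2,c1,b2)→signed(b2,c1) ✓  (a2,c2,b2)→signed(b2,c2) ✓  (a2,c2,b3)→signed(b3,c2) ✓  (a2,c3,b1)→signed(b1,c3) ✓  (a2,c4,b1)→signed(b1,c4) ✓  (a3,c1,b1)→signed(b1,c1) ✓  (a3,c3,b1)→signed(b1,c3) ✓  (a3,c4,b2)→signed(b2,c4) ✓  (a3,c4,b3)→signed(b3,c4) ✓
Counterexamples (restrictor triples failing the scope): 0.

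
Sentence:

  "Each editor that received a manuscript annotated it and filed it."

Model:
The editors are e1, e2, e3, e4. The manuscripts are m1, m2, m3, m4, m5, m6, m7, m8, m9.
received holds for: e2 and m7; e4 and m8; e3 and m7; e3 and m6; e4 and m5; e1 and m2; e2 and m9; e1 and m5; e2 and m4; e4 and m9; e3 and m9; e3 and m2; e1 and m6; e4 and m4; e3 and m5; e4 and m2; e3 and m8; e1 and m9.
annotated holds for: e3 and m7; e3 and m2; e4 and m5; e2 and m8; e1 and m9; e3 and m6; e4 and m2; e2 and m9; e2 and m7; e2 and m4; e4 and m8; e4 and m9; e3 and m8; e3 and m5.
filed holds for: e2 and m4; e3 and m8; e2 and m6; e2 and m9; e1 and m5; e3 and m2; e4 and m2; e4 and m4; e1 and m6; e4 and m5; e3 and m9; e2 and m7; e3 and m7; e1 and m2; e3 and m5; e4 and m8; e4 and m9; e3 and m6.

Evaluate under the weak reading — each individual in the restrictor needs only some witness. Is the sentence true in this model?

"it" takes "a manuscript" as antecedent — a donkey pronoun bound across the clause boundary.
Weak reading: every editor e with some received-manuscript has at least one received-manuscript m such that annotated(e,m) ∧ filed(e,m).
Per editor: e1:✗  e2:✓  e3:✓  e4:✓
e1 has no witness among its received-manuscripts.

False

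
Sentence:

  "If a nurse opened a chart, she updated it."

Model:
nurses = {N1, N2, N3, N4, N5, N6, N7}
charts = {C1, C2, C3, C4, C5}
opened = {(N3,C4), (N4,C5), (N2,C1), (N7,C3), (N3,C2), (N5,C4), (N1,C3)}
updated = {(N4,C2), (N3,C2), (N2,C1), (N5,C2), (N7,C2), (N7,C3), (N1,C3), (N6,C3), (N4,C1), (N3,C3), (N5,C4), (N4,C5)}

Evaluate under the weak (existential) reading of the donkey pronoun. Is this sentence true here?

"it" takes "a chart" as antecedent — a donkey pronoun bound across the clause boundary.
Weak reading: every nurse n with some opened-chart has at least one opened-chart c such that updated(n,c).
Per nurse: N1:✓  N2:✓  N3:✓  N4:✓  N5:✓  N7:✓
Every nurse in the restrictor has a witness.

True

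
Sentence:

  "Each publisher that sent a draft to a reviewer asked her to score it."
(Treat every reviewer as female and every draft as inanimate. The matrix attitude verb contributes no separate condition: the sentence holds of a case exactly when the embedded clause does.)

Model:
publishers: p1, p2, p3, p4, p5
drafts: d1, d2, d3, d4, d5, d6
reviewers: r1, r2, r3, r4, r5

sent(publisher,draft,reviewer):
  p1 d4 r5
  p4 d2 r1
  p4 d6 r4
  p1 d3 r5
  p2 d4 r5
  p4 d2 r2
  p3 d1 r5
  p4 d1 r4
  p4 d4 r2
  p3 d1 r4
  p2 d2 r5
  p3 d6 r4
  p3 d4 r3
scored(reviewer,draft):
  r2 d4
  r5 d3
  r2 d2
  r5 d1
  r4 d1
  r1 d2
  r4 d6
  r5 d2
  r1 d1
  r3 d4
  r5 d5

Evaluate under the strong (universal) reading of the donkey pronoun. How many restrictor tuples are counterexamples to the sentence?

"her" takes "a reviewer" as antecedent and "it" takes "a draft"; both are donkey pronouns co-varying with the restrictor.
Strong reading: for every (p,d,r) with sent(p,d,r), scored(r,d).
Restrictor triples: (p1,d3,r5)→scored(r5,d3) ✓  (p1,d4,r5)→scored(r5,d4) ✗  (p2,d2,r5)→scored(r5,d2) ✓  (p2,d4,r5)→scored(r5,d4) ✗  (p3,d1,r4)→scored(r4,d1) ✓  (p3,d1,r5)→scored(r5,d1) ✓  (p3,d4,r3)→scored(r3,d4) ✓  (p3,d6,r4)→scored(r4,d6) ✓  (p4,d1,r4)→scored(r4,d1) ✓  (p4,d2,r1)→scored(r1,d2) ✓  (p4,d2,r2)→scored(r2,d2) ✓  (p4,d4,r2)→scored(r2,d4) ✓  (p4,d6,r4)→scored(r4,d6) ✓
Counterexamples (restrictor triples failing the scope): 2.

2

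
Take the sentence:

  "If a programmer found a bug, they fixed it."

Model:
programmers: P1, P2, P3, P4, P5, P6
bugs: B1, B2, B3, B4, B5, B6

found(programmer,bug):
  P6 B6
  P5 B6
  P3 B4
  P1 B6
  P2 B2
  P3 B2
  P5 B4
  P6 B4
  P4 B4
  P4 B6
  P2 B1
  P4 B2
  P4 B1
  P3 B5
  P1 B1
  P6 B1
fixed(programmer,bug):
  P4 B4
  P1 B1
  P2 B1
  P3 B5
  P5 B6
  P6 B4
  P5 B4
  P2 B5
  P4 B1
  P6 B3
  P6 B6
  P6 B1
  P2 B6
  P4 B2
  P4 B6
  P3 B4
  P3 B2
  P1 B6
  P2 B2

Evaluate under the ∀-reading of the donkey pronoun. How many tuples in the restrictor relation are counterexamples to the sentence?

"it" takes "a bug" as antecedent — a donkey pronoun bound across the clause boundary.
Strong reading: for every (p,b) with found(p,b), fixed(p,b).
Restrictor pairs: (P1,B1) ✓  (P1,B6) ✓  (P2,B1) ✓  (P2,B2) ✓  (P3,B2) ✓  (P3,B4) ✓  (P3,B5) ✓  (P4,B1) ✓  (P4,B2) ✓  (P4,B4) ✓  (P4,B6) ✓  (P5,B4) ✓  (P5,B6) ✓  (P6,B1) ✓  (P6,B4) ✓  (P6,B6) ✓
Counterexamples (restrictor pairs failing the scope): 0.

0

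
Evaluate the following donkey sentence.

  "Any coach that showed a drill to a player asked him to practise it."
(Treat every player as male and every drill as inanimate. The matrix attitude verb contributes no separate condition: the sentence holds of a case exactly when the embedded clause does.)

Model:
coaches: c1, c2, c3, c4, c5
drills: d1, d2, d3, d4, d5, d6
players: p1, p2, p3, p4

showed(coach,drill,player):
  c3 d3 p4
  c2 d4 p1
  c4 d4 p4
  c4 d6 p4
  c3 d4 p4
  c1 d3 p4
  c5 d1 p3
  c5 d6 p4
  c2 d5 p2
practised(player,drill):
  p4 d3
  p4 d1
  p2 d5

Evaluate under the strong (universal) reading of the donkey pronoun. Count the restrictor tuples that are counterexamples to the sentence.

6

"him" takes "a player" as antecedent and "it" takes "a drill"; both are donkey pronouns co-varying with the restrictor.
Strong reading: for every (c,d,p) with showed(c,d,p), practised(p,d).
Restrictor triples: (c1,d3,p4)→practised(p4,d3) ✓  (c2,d4,p1)→practised(p1,d4) ✗  (c2,d5,p2)→practised(p2,d5) ✓  (c3,d3,p4)→practised(p4,d3) ✓  (c3,d4,p4)→practised(p4,d4) ✗  (c4,d4,p4)→practised(p4,d4) ✗  (c4,d6,p4)→practised(p4,d6) ✗  (c5,d1,p3)→practised(p3,d1) ✗  (c5,d6,p4)→practised(p4,d6) ✗
Counterexamples (restrictor triples failing the scope): 6.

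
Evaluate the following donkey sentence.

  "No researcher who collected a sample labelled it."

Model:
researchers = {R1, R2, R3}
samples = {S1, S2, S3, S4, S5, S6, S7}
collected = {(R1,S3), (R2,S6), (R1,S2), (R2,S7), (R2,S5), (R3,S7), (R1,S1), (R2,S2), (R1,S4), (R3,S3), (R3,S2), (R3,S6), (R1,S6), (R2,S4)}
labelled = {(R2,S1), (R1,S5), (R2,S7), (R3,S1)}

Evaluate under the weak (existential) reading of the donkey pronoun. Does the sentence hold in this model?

"it" takes "a sample" as antecedent — a donkey pronoun bound across the clause boundary.
Truth condition: for no (r,s) with collected(r,s) does labelled(r,s) hold.
Restrictor pairs — does the scope hold? (R1,S1):fails  (R1,S2):fails  (R1,S3):fails  (R1,S4):fails  (R1,S6):fails  (R2,S2):fails  (R2,S4):fails  (R2,S5):fails  (R2,S6):fails  (R2,S7):holds  (R3,S2):fails  (R3,S3):fails  (R3,S6):fails  (R3,S7):fails
Scope holds for 1 pair(s), so the sentence is false.

False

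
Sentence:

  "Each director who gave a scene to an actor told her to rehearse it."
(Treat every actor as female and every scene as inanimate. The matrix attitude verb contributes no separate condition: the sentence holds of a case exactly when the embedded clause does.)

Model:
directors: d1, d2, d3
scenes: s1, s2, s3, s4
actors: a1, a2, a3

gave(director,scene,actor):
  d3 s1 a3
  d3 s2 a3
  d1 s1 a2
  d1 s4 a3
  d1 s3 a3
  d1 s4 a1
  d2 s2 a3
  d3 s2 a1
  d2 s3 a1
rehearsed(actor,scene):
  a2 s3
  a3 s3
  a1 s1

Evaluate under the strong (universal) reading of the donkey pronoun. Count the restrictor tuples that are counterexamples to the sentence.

"her" takes "an actor" as antecedent and "it" takes "a scene"; both are donkey pronouns co-varying with the restrictor.
Strong reading: for every (d,s,a) with gave(d,s,a), rehearsed(a,s).
Restrictor triples: (d1,s1,a2)→rehearsed(a2,s1) ✗  (d1,s3,a3)→rehearsed(a3,s3) ✓  (d1,s4,a1)→rehearsed(a1,s4) ✗  (d1,s4,a3)→rehearsed(a3,s4) ✗  (d2,s2,a3)→rehearsed(a3,s2) ✗  (d2,s3,a1)→rehearsed(a1,s3) ✗  (d3,s1,a3)→rehearsed(a3,s1) ✗  (d3,s2,a1)→rehearsed(a1,s2) ✗  (d3,s2,a3)→rehearsed(a3,s2) ✗
Counterexamples (restrictor triples failing the scope): 8.

8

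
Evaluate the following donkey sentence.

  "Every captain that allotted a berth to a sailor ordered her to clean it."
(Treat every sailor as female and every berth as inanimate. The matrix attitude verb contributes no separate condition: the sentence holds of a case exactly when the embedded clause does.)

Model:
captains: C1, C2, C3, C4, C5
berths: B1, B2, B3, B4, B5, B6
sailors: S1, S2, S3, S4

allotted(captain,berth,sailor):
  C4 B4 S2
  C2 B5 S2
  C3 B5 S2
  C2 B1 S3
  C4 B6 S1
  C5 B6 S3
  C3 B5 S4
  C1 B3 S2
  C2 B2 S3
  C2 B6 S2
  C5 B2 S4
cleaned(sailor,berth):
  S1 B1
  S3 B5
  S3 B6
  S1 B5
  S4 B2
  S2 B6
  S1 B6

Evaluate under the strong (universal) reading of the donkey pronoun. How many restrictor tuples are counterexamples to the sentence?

7

"her" takes "a sailor" as antecedent and "it" takes "a berth"; both are donkey pronouns co-varying with the restrictor.
Strong reading: for every (c,b,s) with allotted(c,b,s), cleaned(s,b).
Restrictor triples: (C1,B3,S2)→cleaned(S2,B3) ✗  (C2,B1,S3)→cleaned(S3,B1) ✗  (C2,B2,S3)→cleaned(S3,B2) ✗  (C2,B5,S2)→cleaned(S2,B5) ✗  (C2,B6,S2)→cleaned(S2,B6) ✓  (C3,B5,S2)→cleaned(S2,B5) ✗  (C3,B5,S4)→cleaned(S4,B5) ✗  (C4,B4,S2)→cleaned(S2,B4) ✗  (C4,B6,S1)→cleaned(S1,B6) ✓  (C5,B2,S4)→cleaned(S4,B2) ✓  (C5,B6,S3)→cleaned(S3,B6) ✓
Counterexamples (restrictor triples failing the scope): 7.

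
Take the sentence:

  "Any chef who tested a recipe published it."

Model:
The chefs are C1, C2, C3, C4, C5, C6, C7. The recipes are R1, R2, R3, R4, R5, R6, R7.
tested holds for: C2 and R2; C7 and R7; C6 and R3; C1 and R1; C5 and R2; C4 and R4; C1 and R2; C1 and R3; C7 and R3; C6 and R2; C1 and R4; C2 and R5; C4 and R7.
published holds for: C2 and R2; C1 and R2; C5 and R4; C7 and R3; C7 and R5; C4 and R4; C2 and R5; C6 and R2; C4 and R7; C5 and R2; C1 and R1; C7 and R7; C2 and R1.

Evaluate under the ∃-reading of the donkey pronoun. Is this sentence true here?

True

"it" takes "a recipe" as antecedent — a donkey pronoun bound across the clause boundary.
Weak reading: every chef c with some tested-recipe has at least one tested-recipe r such that published(c,r).
Per chef: C1:✓  C2:✓  C4:✓  C5:✓  C6:✓  C7:✓
Every chef in the restrictor has a witness.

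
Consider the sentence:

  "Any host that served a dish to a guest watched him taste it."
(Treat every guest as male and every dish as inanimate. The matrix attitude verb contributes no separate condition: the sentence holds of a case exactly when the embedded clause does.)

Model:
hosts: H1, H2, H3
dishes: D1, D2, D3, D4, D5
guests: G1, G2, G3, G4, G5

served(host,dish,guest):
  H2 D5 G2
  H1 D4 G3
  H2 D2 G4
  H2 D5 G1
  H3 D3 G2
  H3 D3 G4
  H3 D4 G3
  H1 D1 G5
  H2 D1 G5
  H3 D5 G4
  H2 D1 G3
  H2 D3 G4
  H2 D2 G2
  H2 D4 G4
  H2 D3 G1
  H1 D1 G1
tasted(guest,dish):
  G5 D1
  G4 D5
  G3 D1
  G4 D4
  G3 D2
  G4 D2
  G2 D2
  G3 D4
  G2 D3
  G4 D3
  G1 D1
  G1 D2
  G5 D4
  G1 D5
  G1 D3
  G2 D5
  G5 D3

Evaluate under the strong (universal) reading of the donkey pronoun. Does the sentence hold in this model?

"him" takes "a guest" as antecedent and "it" takes "a dish"; both are donkey pronouns co-varying with the restrictor.
Strong reading: for every (h,d,g) with served(h,d,g), tasted(g,d).
Restrictor triples: (H1,D1,G1)→tasted(G1,D1) ✓  (H1,D1,G5)→tasted(G5,D1) ✓  (H1,D4,G3)→tasted(G3,D4) ✓  (H2,D1,G3)→tasted(G3,D1) ✓  (H2,D1,G5)→tasted(G5,D1) ✓  (H2,D2,G2)→tasted(G2,D2) ✓  (H2,D2,G4)→tasted(G4,D2) ✓  (H2,D3,G1)→tasted(G1,D3) ✓  (H2,D3,G4)→tasted(G4,D3) ✓  (H2,D4,G4)→tasted(G4,D4) ✓  (H2,D5,G1)→tasted(G1,D5) ✓  (H2,D5,G2)→tasted(G2,D5) ✓  (H3,D3,G2)→tasted(G2,D3) ✓  (H3,D3,G4)→tasted(G4,D3) ✓  (H3,D4,G3)→tasted(G3,D4) ✓  (H3,D5,G4)→tasted(G4,D5) ✓
Every restrictor triple satisfies the scope.

True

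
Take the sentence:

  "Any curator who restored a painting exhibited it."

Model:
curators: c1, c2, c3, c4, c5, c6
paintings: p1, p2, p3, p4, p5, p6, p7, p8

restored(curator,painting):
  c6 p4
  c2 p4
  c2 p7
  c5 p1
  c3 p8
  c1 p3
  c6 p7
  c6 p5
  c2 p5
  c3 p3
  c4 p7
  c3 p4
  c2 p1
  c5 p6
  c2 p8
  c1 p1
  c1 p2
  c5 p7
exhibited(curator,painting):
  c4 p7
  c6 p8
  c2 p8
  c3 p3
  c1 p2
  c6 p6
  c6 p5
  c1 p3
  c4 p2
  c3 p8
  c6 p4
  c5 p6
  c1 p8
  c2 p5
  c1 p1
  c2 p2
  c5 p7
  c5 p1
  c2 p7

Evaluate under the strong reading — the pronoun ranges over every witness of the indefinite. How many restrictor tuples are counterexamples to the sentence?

"it" takes "a painting" as antecedent — a donkey pronoun bound across the clause boundary.
Strong reading: for every (c,p) with restored(c,p), exhibited(c,p).
Restrictor pairs: (c1,p1) ✓  (c1,p2) ✓  (c1,p3) ✓  (c2,p1) ✗  (c2,p4) ✗  (c2,p5) ✓  (c2,p7) ✓  (c2,p8) ✓  (c3,p3) ✓  (c3,p4) ✗  (c3,p8) ✓  (c4,p7) ✓  (c5,p1) ✓  (c5,p6) ✓  (c5,p7) ✓  (c6,p4) ✓  (c6,p5) ✓  (c6,p7) ✗
Counterexamples (restrictor pairs failing the scope): 4.

4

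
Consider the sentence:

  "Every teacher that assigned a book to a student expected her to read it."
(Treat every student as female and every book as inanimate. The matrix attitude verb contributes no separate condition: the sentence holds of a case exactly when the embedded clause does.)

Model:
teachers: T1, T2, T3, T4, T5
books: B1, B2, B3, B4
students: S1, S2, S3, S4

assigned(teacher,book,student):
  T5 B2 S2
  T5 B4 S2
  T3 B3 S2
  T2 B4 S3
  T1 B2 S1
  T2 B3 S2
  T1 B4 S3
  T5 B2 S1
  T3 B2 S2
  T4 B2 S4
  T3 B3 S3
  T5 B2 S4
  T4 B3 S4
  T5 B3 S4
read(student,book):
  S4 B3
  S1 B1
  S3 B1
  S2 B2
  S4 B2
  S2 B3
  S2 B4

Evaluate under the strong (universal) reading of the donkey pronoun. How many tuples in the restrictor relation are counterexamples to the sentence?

"her" takes "a student" as antecedent and "it" takes "a book"; both are donkey pronouns co-varying with the restrictor.
Strong reading: for every (t,b,s) with assigned(t,b,s), read(s,b).
Restrictor triples: (T1,B2,S1)→read(S1,B2) ✗  (T1,B4,S3)→read(S3,B4) ✗  (T2,B3,S2)→read(S2,B3) ✓  (T2,B4,S3)→read(S3,B4) ✗  (T3,B2,S2)→read(S2,B2) ✓  (T3,B3,S2)→read(S2,B3) ✓  (T3,B3,S3)→read(S3,B3) ✗  (T4,B2,S4)→read(S4,B2) ✓  (T4,B3,S4)→read(S4,B3) ✓  (T5,B2,S1)→read(S1,B2) ✗  (T5,B2,S2)→read(S2,B2) ✓  (T5,B2,S4)→read(S4,B2) ✓  (T5,B3,S4)→read(S4,B3) ✓  (T5,B4,S2)→read(S2,B4) ✓
Counterexamples (restrictor triples failing the scope): 5.

5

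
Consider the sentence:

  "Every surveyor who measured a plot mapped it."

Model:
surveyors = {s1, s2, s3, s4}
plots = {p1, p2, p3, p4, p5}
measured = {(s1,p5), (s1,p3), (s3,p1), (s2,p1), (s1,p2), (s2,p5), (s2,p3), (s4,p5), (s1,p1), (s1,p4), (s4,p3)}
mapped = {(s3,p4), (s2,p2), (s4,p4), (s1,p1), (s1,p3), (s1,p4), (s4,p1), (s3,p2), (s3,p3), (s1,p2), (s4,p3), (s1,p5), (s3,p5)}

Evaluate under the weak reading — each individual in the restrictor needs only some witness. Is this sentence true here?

False

"it" takes "a plot" as antecedent — a donkey pronoun bound across the clause boundary.
Weak reading: every surveyor s with some measured-plot has at least one measured-plot p such that mapped(s,p).
Per surveyor: s1:✓  s2:✗  s3:✗  s4:✓
s2 has no witness among its measured-plots.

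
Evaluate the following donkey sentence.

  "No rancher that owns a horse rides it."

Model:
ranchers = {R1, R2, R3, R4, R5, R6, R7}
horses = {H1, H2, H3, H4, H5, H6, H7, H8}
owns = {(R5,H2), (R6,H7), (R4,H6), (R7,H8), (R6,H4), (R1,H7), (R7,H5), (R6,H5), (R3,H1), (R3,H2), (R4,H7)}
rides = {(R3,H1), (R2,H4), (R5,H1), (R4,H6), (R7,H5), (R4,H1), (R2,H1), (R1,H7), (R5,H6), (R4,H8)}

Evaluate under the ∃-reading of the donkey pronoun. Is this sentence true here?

False

"it" takes "a horse" as antecedent — a donkey pronoun bound across the clause boundary.
Truth condition: for no (r,h) with owns(r,h) does rides(r,h) hold.
Restrictor pairs — does the scope hold? (R1,H7):holds  (R3,H1):holds  (R3,H2):fails  (R4,H6):holds  (R4,H7):fails  (R5,H2):fails  (R6,H4):fails  (R6,H5):fails  (R6,H7):fails  (R7,H5):holds  (R7,H8):fails
Scope holds for 4 pair(s), so the sentence is false.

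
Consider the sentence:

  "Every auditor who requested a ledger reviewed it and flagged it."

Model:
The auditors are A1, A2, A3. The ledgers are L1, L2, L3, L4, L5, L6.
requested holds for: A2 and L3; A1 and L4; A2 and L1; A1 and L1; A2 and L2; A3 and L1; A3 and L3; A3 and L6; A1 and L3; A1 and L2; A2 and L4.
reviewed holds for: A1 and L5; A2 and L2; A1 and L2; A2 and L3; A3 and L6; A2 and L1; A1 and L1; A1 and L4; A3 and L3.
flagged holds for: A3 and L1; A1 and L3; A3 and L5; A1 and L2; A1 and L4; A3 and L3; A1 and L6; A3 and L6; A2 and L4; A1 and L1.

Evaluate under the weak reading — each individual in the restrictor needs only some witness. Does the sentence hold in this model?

"it" takes "a ledger" as antecedent — a donkey pronoun bound across the clause boundary.
Weak reading: every auditor a with some requested-ledger has at least one requested-ledger l such that reviewed(a,l) ∧ flagged(a,l).
Per auditor: A1:✓  A2:✗  A3:✓
A2 has no witness among its requested-ledgers.

False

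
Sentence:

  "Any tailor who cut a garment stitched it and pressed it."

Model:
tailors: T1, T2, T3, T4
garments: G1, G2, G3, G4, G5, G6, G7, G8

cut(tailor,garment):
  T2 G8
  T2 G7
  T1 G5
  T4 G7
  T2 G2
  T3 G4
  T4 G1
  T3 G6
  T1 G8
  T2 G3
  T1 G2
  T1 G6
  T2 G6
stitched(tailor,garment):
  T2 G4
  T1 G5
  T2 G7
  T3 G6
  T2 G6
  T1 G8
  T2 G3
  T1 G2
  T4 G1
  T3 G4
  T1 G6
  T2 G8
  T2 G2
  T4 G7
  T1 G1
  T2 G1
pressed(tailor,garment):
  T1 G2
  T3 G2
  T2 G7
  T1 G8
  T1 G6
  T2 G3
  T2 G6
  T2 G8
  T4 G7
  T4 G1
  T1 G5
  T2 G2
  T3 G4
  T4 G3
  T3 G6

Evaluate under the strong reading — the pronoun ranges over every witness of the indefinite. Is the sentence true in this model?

True

"it" takes "a garment" as antecedent — a donkey pronoun bound across the clause boundary.
Strong reading: for every (t,g) with cut(t,g), stitched(t,g) ∧ pressed(t,g).
Restrictor pairs: (T1,G2) ✓  (T1,G5) ✓  (T1,G6) ✓  (T1,G8) ✓  (T2,G2) ✓  (T2,G3) ✓  (T2,G6) ✓  (T2,G7) ✓  (T2,G8) ✓  (T3,G4) ✓  (T3,G6) ✓  (T4,G1) ✓  (T4,G7) ✓
Every restrictor pair satisfies the scope.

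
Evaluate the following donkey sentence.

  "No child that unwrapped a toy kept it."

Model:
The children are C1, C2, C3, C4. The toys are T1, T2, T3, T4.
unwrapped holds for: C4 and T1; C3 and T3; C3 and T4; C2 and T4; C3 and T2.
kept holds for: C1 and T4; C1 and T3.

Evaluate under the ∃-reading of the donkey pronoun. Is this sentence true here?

True

"it" takes "a toy" as antecedent — a donkey pronoun bound across the clause boundary.
Truth condition: for no (c,t) with unwrapped(c,t) does kept(c,t) hold.
Restrictor pairs — does the scope hold? (C2,T4):fails  (C3,T2):fails  (C3,T3):fails  (C3,T4):fails  (C4,T1):fails
Scope holds for no restrictor pair, so the sentence is true.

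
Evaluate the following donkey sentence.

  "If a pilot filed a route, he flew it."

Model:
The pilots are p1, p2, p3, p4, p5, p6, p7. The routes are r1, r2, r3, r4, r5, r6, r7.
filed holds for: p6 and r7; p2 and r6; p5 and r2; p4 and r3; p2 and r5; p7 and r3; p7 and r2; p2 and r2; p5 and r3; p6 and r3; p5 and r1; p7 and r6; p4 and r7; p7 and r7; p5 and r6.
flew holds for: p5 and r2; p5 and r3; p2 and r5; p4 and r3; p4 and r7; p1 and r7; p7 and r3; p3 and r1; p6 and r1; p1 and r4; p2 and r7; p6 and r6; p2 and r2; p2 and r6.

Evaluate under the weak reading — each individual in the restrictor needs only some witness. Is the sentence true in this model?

False

"it" takes "a route" as antecedent — a donkey pronoun bound across the clause boundary.
Weak reading: every pilot p with some filed-route has at least one filed-route r such that flew(p,r).
Per pilot: p2:✓  p4:✓  p5:✓  p6:✗  p7:✓
p6 has no witness among its filed-routes.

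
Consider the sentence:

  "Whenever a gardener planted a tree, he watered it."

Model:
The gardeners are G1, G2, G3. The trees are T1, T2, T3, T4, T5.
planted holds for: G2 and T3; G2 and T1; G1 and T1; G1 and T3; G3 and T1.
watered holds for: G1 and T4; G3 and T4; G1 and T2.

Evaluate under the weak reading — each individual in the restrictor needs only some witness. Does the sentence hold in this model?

False

"it" takes "a tree" as antecedent — a donkey pronoun bound across the clause boundary.
Weak reading: every gardener g with some planted-tree has at least one planted-tree t such that watered(g,t).
Per gardener: G1:✗  G2:✗  G3:✗
G1 has no witness among its planted-trees.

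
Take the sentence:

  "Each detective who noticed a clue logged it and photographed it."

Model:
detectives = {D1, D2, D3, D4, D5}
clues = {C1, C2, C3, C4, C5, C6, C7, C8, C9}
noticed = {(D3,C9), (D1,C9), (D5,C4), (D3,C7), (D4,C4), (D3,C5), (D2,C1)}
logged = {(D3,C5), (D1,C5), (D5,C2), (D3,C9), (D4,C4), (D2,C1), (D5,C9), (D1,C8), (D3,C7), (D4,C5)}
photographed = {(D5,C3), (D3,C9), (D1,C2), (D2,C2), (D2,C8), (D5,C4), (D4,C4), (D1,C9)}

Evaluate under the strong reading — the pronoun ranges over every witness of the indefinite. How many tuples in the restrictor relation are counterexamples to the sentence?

"it" takes "a clue" as antecedent — a donkey pronoun bound across the clause boundary.
Strong reading: for every (d,c) with noticed(d,c), logged(d,c) ∧ photographed(d,c).
Restrictor pairs: (D1,C9) ✗  (D2,C1) ✗  (D3,C5) ✗  (D3,C7) ✗  (D3,C9) ✓  (D4,C4) ✓  (D5,C4) ✗
Counterexamples (restrictor pairs failing the scope): 5.

5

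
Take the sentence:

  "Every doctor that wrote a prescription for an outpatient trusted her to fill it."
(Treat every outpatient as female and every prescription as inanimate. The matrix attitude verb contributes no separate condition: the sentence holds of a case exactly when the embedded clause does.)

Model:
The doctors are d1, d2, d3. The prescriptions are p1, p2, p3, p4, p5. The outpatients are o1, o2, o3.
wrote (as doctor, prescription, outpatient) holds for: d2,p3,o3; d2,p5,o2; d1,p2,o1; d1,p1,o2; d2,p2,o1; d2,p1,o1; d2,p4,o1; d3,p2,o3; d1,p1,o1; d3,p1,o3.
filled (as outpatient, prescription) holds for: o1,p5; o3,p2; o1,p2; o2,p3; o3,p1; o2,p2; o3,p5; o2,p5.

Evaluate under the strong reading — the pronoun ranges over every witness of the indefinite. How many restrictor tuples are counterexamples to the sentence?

"her" takes "an outpatient" as antecedent and "it" takes "a prescription"; both are donkey pronouns co-varying with the restrictor.
Strong reading: for every (d,p,o) with wrote(d,p,o), filled(o,p).
Restrictor triples: (d1,p1,o1)→filled(o1,p1) ✗  (d1,p1,o2)→filled(o2,p1) ✗  (d1,p2,o1)→filled(o1,p2) ✓  (d2,p1,o1)→filled(o1,p1) ✗  (d2,p2,o1)→filled(o1,p2) ✓  (d2,p3,o3)→filled(o3,p3) ✗  (d2,p4,o1)→filled(o1,p4) ✗  (d2,p5,o2)→filled(o2,p5) ✓  (d3,p1,o3)→filled(o3,p1) ✓  (d3,p2,o3)→filled(o3,p2) ✓
Counterexamples (restrictor triples failing the scope): 5.

5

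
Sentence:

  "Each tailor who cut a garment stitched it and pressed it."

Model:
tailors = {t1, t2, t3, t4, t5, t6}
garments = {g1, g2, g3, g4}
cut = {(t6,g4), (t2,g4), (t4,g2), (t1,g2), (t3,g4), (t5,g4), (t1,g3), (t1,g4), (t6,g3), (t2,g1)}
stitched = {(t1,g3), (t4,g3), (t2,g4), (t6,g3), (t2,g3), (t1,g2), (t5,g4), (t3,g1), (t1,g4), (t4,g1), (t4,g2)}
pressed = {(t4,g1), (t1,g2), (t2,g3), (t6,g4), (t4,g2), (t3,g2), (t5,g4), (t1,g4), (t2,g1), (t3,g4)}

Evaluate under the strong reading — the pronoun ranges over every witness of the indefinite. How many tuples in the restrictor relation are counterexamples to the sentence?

6

"it" takes "a garment" as antecedent — a donkey pronoun bound across the clause boundary.
Strong reading: for every (t,g) with cut(t,g), stitched(t,g) ∧ pressed(t,g).
Restrictor pairs: (t1,g2) ✓  (t1,g3) ✗  (t1,g4) ✓  (t2,g1) ✗  (t2,g4) ✗  (t3,g4) ✗  (t4,g2) ✓  (t5,g4) ✓  (t6,g3) ✗  (t6,g4) ✗
Counterexamples (restrictor pairs failing the scope): 6.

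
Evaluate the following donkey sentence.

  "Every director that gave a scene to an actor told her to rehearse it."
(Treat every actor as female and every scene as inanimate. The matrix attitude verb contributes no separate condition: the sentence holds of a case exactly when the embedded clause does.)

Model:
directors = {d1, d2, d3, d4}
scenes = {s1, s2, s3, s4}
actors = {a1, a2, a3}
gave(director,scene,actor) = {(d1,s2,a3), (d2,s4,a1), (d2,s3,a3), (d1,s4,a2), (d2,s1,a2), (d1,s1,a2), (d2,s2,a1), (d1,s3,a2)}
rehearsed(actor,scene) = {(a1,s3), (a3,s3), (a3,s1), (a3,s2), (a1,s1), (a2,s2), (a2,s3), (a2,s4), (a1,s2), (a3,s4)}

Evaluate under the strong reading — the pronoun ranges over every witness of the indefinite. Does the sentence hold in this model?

"her" takes "an actor" as antecedent and "it" takes "a scene"; both are donkey pronouns co-varying with the restrictor.
Strong reading: for every (d,s,a) with gave(d,s,a), rehearsed(a,s).
Restrictor triples: (d1,s1,a2)→rehearsed(a2,s1) ✗  (d1,s2,a3)→rehearsed(a3,s2) ✓  (d1,s3,a2)→rehearsed(a2,s3) ✓  (d1,s4,a2)→rehearsed(a2,s4) ✓  (d2,s1,a2)→rehearsed(a2,s1) ✗  (d2,s2,a1)→rehearsed(a1,s2) ✓  (d2,s3,a3)→rehearsed(a3,s3) ✓  (d2,s4,a1)→rehearsed(a1,s4) ✗
Counterexample: (d1,s1,a2) — rehearsed(a2,s1) does not hold.

False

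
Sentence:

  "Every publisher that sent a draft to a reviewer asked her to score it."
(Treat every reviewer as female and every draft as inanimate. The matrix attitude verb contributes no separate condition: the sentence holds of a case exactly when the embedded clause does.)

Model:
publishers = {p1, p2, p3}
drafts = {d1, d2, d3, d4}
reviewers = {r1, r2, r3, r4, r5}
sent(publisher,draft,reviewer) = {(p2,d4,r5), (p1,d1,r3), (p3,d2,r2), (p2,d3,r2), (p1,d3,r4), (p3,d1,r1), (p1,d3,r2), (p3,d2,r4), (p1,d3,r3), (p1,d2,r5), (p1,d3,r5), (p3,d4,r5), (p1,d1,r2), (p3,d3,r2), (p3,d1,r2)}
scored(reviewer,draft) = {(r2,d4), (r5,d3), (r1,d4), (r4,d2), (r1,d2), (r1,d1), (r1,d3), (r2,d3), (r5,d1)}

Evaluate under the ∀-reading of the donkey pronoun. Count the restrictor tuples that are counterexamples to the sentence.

9

"her" takes "a reviewer" as antecedent and "it" takes "a draft"; both are donkey pronouns co-varying with the restrictor.
Strong reading: for every (p,d,r) with sent(p,d,r), scored(r,d).
Restrictor triples: (p1,d1,r2)→scored(r2,d1) ✗  (p1,d1,r3)→scored(r3,d1) ✗  (p1,d2,r5)→scored(r5,d2) ✗  (p1,d3,r2)→scored(r2,d3) ✓  (p1,d3,r3)→scored(r3,d3) ✗  (p1,d3,r4)→scored(r4,d3) ✗  (p1,d3,r5)→scored(r5,d3) ✓  (p2,d3,r2)→scored(r2,d3) ✓  (p2,d4,r5)→scored(r5,d4) ✗  (p3,d1,r1)→scored(r1,d1) ✓  (p3,d1,r2)→scored(r2,d1) ✗  (p3,d2,r2)→scored(r2,d2) ✗  (p3,d2,r4)→scored(r4,d2) ✓  (p3,d3,r2)→scored(r2,d3) ✓  (p3,d4,r5)→scored(r5,d4) ✗
Counterexamples (restrictor triples failing the scope): 9.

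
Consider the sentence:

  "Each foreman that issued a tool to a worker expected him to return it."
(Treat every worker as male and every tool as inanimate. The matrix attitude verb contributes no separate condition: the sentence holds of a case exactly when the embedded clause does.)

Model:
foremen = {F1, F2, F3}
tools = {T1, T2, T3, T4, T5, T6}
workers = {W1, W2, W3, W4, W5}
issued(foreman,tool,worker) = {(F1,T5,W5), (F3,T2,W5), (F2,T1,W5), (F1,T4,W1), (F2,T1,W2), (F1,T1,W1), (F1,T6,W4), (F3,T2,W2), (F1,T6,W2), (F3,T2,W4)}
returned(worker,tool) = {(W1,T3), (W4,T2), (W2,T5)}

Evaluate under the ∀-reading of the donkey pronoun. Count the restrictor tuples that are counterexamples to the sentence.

9

"him" takes "a worker" as antecedent and "it" takes "a tool"; both are donkey pronouns co-varying with the restrictor.
Strong reading: for every (f,t,w) with issued(f,t,w), returned(w,t).
Restrictor triples: (F1,T1,W1)→returned(W1,T1) ✗  (F1,T4,W1)→returned(W1,T4) ✗  (F1,T5,W5)→returned(W5,T5) ✗  (F1,T6,W2)→returned(W2,T6) ✗  (F1,T6,W4)→returned(W4,T6) ✗  (F2,T1,W2)→returned(W2,T1) ✗  (F2,T1,W5)→returned(W5,T1) ✗  (F3,T2,W2)→returned(W2,T2) ✗  (F3,T2,W4)→returned(W4,T2) ✓  (F3,T2,W5)→returned(W5,T2) ✗
Counterexamples (restrictor triples failing the scope): 9.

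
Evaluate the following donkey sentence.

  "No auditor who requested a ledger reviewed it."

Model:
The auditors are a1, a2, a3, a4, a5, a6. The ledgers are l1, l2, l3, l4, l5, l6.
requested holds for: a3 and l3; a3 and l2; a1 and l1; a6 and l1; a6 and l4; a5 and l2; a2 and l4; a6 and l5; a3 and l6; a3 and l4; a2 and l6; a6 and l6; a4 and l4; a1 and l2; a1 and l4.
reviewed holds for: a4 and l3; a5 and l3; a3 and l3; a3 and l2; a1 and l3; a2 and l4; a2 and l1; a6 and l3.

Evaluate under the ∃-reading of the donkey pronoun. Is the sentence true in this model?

False

"it" takes "a ledger" as antecedent — a donkey pronoun bound across the clause boundary.
Truth condition: for no (a,l) with requested(a,l) does reviewed(a,l) hold.
Restrictor pairs — does the scope hold? (a1,l1):fails  (a1,l2):fails  (a1,l4):fails  (a2,l4):holds  (a2,l6):fails  (a3,l2):holds  (a3,l3):holds  (a3,l4):fails  (a3,l6):fails  (a4,l4):fails  (a5,l2):fails  (a6,l1):fails  (a6,l4):fails  (a6,l5):fails  (a6,l6):fails
Scope holds for 3 pair(s), so the sentence is false.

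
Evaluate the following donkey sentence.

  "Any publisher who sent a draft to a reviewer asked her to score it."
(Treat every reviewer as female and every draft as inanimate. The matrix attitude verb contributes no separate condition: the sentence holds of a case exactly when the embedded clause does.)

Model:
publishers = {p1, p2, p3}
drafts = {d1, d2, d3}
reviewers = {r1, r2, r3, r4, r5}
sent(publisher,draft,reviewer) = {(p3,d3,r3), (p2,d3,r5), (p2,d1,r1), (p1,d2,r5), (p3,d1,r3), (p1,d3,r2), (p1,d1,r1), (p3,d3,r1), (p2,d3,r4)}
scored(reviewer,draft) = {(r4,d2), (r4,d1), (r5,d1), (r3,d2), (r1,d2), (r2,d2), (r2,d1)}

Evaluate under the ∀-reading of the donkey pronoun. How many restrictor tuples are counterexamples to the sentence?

"her" takes "a reviewer" as antecedent and "it" takes "a draft"; both are donkey pronouns co-varying with the restrictor.
Strong reading: for every (p,d,r) with sent(p,d,r), scored(r,d).
Restrictor triples: (p1,d1,r1)→scored(r1,d1) ✗  (p1,d2,r5)→scored(r5,d2) ✗  (p1,d3,r2)→scored(r2,d3) ✗  (p2,d1,r1)→scored(r1,d1) ✗  (p2,d3,r4)→scored(r4,d3) ✗  (p2,d3,r5)→scored(r5,d3) ✗  (p3,d1,r3)→scored(r3,d1) ✗  (p3,d3,r1)→scored(r1,d3) ✗  (p3,d3,r3)→scored(r3,d3) ✗
Counterexamples (restrictor triples failing the scope): 9.

9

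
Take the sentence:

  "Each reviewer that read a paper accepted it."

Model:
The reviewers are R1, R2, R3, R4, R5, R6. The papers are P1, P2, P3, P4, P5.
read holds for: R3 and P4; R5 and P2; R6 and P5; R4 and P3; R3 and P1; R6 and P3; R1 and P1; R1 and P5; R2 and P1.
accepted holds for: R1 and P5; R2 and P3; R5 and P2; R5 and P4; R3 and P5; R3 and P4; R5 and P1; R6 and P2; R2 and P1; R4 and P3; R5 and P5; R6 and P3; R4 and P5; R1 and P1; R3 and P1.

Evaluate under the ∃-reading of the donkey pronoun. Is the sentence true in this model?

"it" takes "a paper" as antecedent — a donkey pronoun bound across the clause boundary.
Weak reading: every reviewer r with some read-paper has at least one read-paper p such that accepted(r,p).
Per reviewer: R1:✓  R2:✓  R3:✓  R4:✓  R5:✓  R6:✓
Every reviewer in the restrictor has a witness.

True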